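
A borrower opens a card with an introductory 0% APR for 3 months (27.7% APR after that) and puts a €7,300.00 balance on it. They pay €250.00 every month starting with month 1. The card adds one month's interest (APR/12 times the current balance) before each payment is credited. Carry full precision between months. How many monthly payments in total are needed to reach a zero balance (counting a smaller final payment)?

Promo months 1–3 at r₀ = 0%/12 = 0; months 4+ at r₁ = 27.7%/12 = 0.0230833.
After month 3 (no interest yet): B = €7,300.00 − 3·€250.00 = €6,550.00.
Then at r₁ with €250.00/mo: n₂ = −ln(1 − r₁·B/P)/ln(1+r₁) ≈ 40.68 → 41 more payments.

44 payments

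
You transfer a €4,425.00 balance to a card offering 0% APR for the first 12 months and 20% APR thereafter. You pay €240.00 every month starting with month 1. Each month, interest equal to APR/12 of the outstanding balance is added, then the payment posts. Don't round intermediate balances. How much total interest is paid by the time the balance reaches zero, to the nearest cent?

€103.14

Promo months 1–12 at r₀ = 0%/12 = 0; months 13+ at r₁ = 20%/12 = 0.0166667.
After month 12 (no interest yet): B = €4,425.00 − 12·€240.00 = €1,545.00.
Then at r₁ with €240.00/mo: n₂ = −ln(1 − r₁·B/P)/ln(1+r₁) ≈ 6.87 → 7 more payments.
Total paid = 18·€240.00 + €208.14 = €4,528.14; interest = €4,528.14 − €4,425.00 = €103.14.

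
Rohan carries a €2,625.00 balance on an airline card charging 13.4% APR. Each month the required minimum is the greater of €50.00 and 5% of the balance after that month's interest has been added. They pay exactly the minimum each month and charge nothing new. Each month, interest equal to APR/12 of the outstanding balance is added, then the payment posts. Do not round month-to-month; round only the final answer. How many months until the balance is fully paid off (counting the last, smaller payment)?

47 months

Monthly rate r = 13.4%/12 = 1.11667% = 0.0111667.
While 5% of the post-interest balance exceeds €50.00, each month B ← (B·(1+r))·(1 − 0.05), i.e. B shrinks by the factor (1+r)·0.95 = 0.96061.
This holds for months 1–25. Entering month 26 the balance is €961.14; 5% of the post-interest balance is now below €50.00, so the flat €50.00 minimum applies from here.
From month 26 a fixed €50.00 at rate r clears €961.14 in 22 more payments. Total: 25 + 22 = 47 months.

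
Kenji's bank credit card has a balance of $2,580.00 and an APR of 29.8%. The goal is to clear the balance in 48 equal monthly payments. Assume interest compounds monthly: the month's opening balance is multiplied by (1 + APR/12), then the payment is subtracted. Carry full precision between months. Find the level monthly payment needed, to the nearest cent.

Monthly rate r = 29.8%/12 = 2.48333% = 0.0248333.
Level-payment amortization: P = B₀·r / (1 − (1+r)^(−n)) = 2580.00·0.0248333 / (1 − 1.02483^(−48)).
Denominator 1 − (1+r)^(−48) = 0.691933587.
P = 64.07 / 0.691933587 ≈ 92.60.

$92.60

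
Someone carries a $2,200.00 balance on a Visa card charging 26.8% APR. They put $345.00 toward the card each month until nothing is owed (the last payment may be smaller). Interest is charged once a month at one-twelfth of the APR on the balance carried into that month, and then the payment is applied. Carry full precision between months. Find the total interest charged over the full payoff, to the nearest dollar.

$200

Monthly rate r = 26.8%/12 = 2.23333% = 0.0223333.
Payoff takes n = ⌈−ln(1 − rB₀/P)/ln(1+r)⌉ = ⌈6.956⌉ = 7 payments; the last is $329.89.
Total paid = 6·$345.00 + $329.89 = $2,399.89.
Total interest = total paid − principal = $2,399.89 − $2,200.00 = $199.89.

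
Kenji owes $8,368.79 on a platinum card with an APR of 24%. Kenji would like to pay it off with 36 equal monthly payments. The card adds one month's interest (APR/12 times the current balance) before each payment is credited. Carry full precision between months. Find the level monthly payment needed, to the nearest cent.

$328.33

Monthly rate r = 24%/12 = 2% = 0.02.
Level-payment amortization: P = B₀·r / (1 − (1+r)^(−n)) = 8368.79·0.02 / (1 − 1.02^(−36)).
Denominator 1 − (1+r)^(−36) = 0.50977685.
P = 167.376 / 0.50977685 ≈ 328.33.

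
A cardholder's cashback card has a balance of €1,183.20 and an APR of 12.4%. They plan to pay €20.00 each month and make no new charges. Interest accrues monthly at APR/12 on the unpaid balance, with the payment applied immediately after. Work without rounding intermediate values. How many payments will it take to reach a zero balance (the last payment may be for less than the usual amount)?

92 months

Monthly rate r = 12.4%/12 = 1.03333% = 0.0103333.
Recurrence: B ← B·(1+r) − €20.00.
Month 1: interest €12.23; balance after payment €1,175.43.
Month 2: interest €12.15; balance after payment €1,167.57.
Closed form: n = −ln(1 − rB₀/P)/ln(1+r) = −ln(0.38868)/ln(1.01033) ≈ 91.923, so the balance reaches zero during payment 92.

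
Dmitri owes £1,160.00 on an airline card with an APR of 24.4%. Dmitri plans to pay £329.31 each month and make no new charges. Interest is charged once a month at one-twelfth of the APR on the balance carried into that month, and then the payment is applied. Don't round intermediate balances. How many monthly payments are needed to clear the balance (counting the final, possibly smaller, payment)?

4 payments

Monthly rate r = 24.4%/12 = 2.03333% = 0.0203333.
Recurrence: B ← B·(1+r) − £329.31.
Month 1: interest £23.59; balance after payment £854.28.
Month 2: interest £17.37; balance after payment £542.34.
Month 3: interest £11.03; balance after payment £224.05.
Month 4: interest £4.56; balance after payment £0.00.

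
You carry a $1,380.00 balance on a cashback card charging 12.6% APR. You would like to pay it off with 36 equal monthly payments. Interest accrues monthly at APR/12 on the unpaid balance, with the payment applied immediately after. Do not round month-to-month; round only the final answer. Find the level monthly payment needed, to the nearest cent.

$46.23

Monthly rate r = 12.6%/12 = 1.05% = 0.0105.
Level-payment amortization: P = B₀·r / (1 − (1+r)^(−n)) = 1380.00·0.0105 / (1 − 1.0105^(−36)).
Denominator 1 − (1+r)^(−36) = 0.313417772.
P = 14.49 / 0.313417772 ≈ 46.23.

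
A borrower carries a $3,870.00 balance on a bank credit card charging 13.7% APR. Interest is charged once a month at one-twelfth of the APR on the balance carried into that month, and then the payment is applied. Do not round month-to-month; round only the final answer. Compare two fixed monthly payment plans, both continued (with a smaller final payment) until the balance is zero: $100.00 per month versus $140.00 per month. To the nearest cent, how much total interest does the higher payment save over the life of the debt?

Monthly rate r = 13.7%/12 = 1.14167% = 0.0114167.
At $100.00/mo: n = ⌈−ln(1 − rB₀/P)/ln(1+r)⌉ = 52 payments (last $36.52); total interest = total paid − $3,870.00 = $1,266.52.
At $140.00/mo: 34 payments (last $56.69); total interest $806.69.
Interest saved = $1,266.52 − $806.69 = $459.83.

$459.83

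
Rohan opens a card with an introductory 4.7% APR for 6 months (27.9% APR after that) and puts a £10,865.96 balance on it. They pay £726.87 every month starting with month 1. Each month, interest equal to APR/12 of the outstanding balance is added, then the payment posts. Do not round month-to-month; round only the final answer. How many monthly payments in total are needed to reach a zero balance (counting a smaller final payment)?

Promo months 1–6 at r₀ = 4.7%/12 = 0.00391667; months 7+ at r₁ = 27.9%/12 = 0.02325.
After month 6: iterate B ← B·(1+r₀) − £726.87 for 6 months → £6,719.68.
Then at r₁ with £726.87/mo: n₂ = −ln(1 − r₁·B/P)/ln(1+r₁) ≈ 10.53 → 11 more payments.

17 payments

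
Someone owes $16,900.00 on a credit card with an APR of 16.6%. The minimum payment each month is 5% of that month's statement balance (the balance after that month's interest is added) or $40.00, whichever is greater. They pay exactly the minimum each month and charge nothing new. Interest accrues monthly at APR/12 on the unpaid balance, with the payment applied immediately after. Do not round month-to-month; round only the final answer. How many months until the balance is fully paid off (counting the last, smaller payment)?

Monthly rate r = 16.6%/12 = 1.38333% = 0.0138333.
While 5% of the post-interest balance exceeds $40.00, each month B ← (B·(1+r))·(1 − 0.05), i.e. B shrinks by the factor (1+r)·0.95 = 0.96314.
This holds for months 1–82. Entering month 83 the balance is $777.11; 5% of the post-interest balance is now below $40.00, so the flat $40.00 minimum applies from here.
From month 83 a fixed $40.00 at rate r clears $777.11 in 23 more payments. Total: 82 + 23 = 105 months.

105 months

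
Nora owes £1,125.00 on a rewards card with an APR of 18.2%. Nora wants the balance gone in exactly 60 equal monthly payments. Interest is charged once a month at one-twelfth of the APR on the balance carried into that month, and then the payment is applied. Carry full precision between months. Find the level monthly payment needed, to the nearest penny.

£28.69

Monthly rate r = 18.2%/12 = 1.51667% = 0.0151667.
Level-payment amortization: P = B₀·r / (1 − (1+r)^(−n)) = 1125.00·0.0151667 / (1 − 1.01517^(−60)).
Denominator 1 − (1+r)^(−60) = 0.594716379.
P = 17.0625 / 0.594716379 ≈ 28.69.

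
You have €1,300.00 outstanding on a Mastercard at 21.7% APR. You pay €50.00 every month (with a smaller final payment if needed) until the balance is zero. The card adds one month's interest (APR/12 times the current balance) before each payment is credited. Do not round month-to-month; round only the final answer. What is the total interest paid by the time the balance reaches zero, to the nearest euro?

€472

Monthly rate r = 21.7%/12 = 1.80833% = 0.0180833.
Payoff takes n = ⌈−ln(1 − rB₀/P)/ln(1+r)⌉ = ⌈35.443⌉ = 36 payments; the last is €22.24.
Total paid = 35·€50.00 + €22.24 = €1,772.24.
Total interest = total paid − principal = €1,772.24 − €1,300.00 = €472.24.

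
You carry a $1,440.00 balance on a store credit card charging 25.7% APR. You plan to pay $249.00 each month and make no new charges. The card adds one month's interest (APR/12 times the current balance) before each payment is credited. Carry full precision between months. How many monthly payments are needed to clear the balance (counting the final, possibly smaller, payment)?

7 months

Monthly rate r = 25.7%/12 = 2.14167% = 0.0214167.
Recurrence: B ← B·(1+r) − $249.00.
Month 1: interest $30.84; balance after payment $1,221.84.
Month 2: interest $26.17; balance after payment $999.01.
Closed form: n = −ln(1 − rB₀/P)/ln(1+r) = −ln(0.87614)/ln(1.02142) ≈ 6.240, so the balance reaches zero during payment 7.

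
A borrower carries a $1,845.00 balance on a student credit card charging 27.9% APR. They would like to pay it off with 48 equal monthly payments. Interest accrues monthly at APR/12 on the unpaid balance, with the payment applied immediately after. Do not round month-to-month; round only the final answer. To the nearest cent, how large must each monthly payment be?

Monthly rate r = 27.9%/12 = 2.325% = 0.02325.
Level-payment amortization: P = B₀·r / (1 − (1+r)^(−n)) = 1845.00·0.02325 / (1 − 1.02325^(−48)).
Denominator 1 − (1+r)^(−48) = 0.668200413.
P = 42.8963 / 0.668200413 ≈ 64.20.

$64.20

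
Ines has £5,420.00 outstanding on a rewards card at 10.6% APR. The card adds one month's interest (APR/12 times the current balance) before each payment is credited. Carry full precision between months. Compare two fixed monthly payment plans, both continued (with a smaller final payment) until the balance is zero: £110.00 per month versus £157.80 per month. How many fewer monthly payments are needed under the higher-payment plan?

23 fewer payments

Monthly rate r = 10.6%/12 = 0.883333% = 0.00883333.
At £110.00/mo: n = ⌈−ln(1 − rB₀/P)/ln(1+r)⌉ = 65 payments (last £106.43); total interest = total paid − £5,420.00 = £1,726.43.
At £157.80/mo: 42 payments (last £17.45); total interest £1,067.25.
Payments saved = 65 − 42 = 23.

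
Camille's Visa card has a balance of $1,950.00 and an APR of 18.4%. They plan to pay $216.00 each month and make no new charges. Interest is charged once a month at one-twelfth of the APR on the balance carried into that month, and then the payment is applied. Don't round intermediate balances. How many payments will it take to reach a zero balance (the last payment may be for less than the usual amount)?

10 months

Monthly rate r = 18.4%/12 = 1.53333% = 0.0153333.
Recurrence: B ← B·(1+r) − $216.00.
Month 1: interest $29.90; balance after payment $1,763.90.
Month 2: interest $27.05; balance after payment $1,574.95.
Closed form: n = −ln(1 − rB₀/P)/ln(1+r) = −ln(0.86157)/ln(1.01533) ≈ 9.791, so the balance reaches zero during payment 10.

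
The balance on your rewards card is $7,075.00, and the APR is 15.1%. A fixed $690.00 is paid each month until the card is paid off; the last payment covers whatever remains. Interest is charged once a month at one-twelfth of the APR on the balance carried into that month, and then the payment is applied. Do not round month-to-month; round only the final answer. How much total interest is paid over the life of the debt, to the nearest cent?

$547.68

Monthly rate r = 15.1%/12 = 1.25833% = 0.0125833.
Payoff takes n = ⌈−ln(1 − rB₀/P)/ln(1+r)⌉ = ⌈11.047⌉ = 12 payments; the last is $32.68.
Total paid = 11·$690.00 + $32.68 = $7,622.68.
Total interest = total paid − principal = $7,622.68 − $7,075.00 = $547.68.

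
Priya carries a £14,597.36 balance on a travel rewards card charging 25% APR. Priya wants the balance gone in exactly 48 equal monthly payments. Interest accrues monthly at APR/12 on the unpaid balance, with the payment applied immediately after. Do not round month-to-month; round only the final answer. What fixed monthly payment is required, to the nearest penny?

£484.01

Monthly rate r = 25%/12 = 2.08333% = 0.0208333.
Level-payment amortization: P = B₀·r / (1 − (1+r)^(−n)) = 14597.36·0.0208333 / (1 − 1.02083^(−48)).
Denominator 1 − (1+r)^(−48) = 0.628321403.
P = 304.112 / 0.628321403 ≈ 484.01.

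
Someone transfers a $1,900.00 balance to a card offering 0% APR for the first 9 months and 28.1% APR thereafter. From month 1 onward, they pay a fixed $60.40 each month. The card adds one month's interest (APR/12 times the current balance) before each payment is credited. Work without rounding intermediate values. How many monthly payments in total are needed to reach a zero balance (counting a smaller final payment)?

Promo months 1–9 at r₀ = 0%/12 = 0; months 10+ at r₁ = 28.1%/12 = 0.0234167.
After month 9 (no interest yet): B = $1,900.00 − 9·$60.40 = $1,356.40.
Then at r₁ with $60.40/mo: n₂ = −ln(1 − r₁·B/P)/ln(1+r₁) ≈ 32.24 → 33 more payments.

42 payments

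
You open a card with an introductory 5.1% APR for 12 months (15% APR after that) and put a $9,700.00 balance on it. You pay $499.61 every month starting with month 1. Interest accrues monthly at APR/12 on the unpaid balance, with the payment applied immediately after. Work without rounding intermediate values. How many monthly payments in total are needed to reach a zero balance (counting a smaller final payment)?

Promo months 1–12 at r₀ = 5.1%/12 = 0.00425; months 13+ at r₁ = 15%/12 = 0.0125.
After month 12: iterate B ← B·(1+r₀) − $499.61 for 12 months → $4,068.96.
Then at r₁ with $499.61/mo: n₂ = −ln(1 − r₁·B/P)/ln(1+r₁) ≈ 8.64 → 9 more payments.

21 months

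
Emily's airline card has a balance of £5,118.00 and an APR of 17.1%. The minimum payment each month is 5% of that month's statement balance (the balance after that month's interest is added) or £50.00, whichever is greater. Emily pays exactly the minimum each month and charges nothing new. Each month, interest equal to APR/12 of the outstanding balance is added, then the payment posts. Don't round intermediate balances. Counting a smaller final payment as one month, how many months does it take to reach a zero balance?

Monthly rate r = 17.1%/12 = 1.425% = 0.01425.
While 5% of the post-interest balance exceeds £50.00, each month B ← (B·(1+r))·(1 − 0.05), i.e. B shrinks by the factor (1+r)·0.95 = 0.96354.
This holds for months 1–45. Entering month 46 the balance is £962.03; 5% of the post-interest balance is now below £50.00, so the flat £50.00 minimum applies from here.
From month 46 a fixed £50.00 at rate r clears £962.03 in 23 more payments. Total: 45 + 23 = 68 months.

68 months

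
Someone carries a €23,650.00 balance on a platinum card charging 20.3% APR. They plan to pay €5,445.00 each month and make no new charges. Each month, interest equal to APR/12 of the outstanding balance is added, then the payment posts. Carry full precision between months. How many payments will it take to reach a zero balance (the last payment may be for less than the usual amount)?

Monthly rate r = 20.3%/12 = 1.69167% = 0.0169167.
Recurrence: B ← B·(1+r) − €5,445.00.
Month 1: interest €400.08; balance after payment €18,605.08.
Month 2: interest €314.74; balance after payment €13,474.82.
Month 3: interest €227.95; balance after payment €8,257.76.
Month 4: interest €139.69; balance after payment €2,952.46.
Month 5: interest €49.95; balance after payment €0.00.

5 months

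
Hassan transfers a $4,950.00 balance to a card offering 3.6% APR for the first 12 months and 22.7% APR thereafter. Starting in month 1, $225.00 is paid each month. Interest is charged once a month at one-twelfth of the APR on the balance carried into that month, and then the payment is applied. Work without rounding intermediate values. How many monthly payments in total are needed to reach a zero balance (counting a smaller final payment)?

24 months

Promo months 1–12 at r₀ = 3.6%/12 = 0.003; months 13+ at r₁ = 22.7%/12 = 0.0189167.
After month 12: iterate B ← B·(1+r₀) − $225.00 for 12 months → $2,386.17.
Then at r₁ with $225.00/mo: n₂ = −ln(1 − r₁·B/P)/ln(1+r₁) ≈ 11.95 → 12 more payments.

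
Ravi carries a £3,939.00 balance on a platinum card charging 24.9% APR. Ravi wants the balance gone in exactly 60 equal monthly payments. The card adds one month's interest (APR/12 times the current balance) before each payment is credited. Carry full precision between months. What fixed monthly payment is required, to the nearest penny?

Monthly rate r = 24.9%/12 = 2.075% = 0.02075.
Level-payment amortization: P = B₀·r / (1 − (1+r)^(−n)) = 3939.00·0.02075 / (1 − 1.02075^(−60)).
Denominator 1 − (1+r)^(−60) = 0.708366987.
P = 81.7342 / 0.708366987 ≈ 115.38.

£115.38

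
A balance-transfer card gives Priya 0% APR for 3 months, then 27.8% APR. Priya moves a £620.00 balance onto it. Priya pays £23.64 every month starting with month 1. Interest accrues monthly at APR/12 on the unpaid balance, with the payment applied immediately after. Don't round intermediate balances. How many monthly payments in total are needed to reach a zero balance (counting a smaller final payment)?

37 payments

Promo months 1–3 at r₀ = 0%/12 = 0; months 4+ at r₁ = 27.8%/12 = 0.0231667.
After month 3 (no interest yet): B = £620.00 − 3·£23.64 = £549.08.
Then at r₁ with £23.64/mo: n₂ = −ln(1 − r₁·B/P)/ln(1+r₁) ≈ 33.72 → 34 more payments.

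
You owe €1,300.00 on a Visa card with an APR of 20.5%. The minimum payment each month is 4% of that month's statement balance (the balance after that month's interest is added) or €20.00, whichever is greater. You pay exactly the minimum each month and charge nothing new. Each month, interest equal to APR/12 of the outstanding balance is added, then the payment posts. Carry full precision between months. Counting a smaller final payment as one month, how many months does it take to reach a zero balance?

73 months

Monthly rate r = 20.5%/12 = 1.70833% = 0.0170833.
While 4% of the post-interest balance exceeds €20.00, each month B ← (B·(1+r))·(1 − 0.04), i.e. B shrinks by the factor (1+r)·0.96 = 0.9764.
This holds for months 1–41. Entering month 42 the balance is €488.29; 4% of the post-interest balance is now below €20.00, so the flat €20.00 minimum applies from here.
From month 42 a fixed €20.00 at rate r clears €488.29 in 32 more payments. Total: 41 + 32 = 73 months.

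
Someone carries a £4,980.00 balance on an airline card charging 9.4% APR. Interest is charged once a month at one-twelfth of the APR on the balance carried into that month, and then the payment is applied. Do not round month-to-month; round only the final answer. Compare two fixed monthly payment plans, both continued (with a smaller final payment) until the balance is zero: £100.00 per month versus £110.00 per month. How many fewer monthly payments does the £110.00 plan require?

Monthly rate r = 9.4%/12 = 0.783333% = 0.00783333.
At £100.00/mo: n = ⌈−ln(1 − rB₀/P)/ln(1+r)⌉ = 64 payments (last £37.04); total interest = total paid − £4,980.00 = £1,357.04.
At £110.00/mo: 57 payments (last £13.92); total interest £1,193.92.
Payments saved = 64 − 57 = 7.

7 fewer payments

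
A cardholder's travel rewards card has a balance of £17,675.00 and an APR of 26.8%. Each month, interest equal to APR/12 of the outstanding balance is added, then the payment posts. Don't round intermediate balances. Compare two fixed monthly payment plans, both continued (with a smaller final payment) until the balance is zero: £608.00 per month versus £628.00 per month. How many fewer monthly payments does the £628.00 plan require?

Monthly rate r = 26.8%/12 = 2.23333% = 0.0223333.
At £608.00/mo: n = ⌈−ln(1 − rB₀/P)/ln(1+r)⌉ = 48 payments (last £264.63); total interest = total paid − £17,675.00 = £11,165.63.
At £628.00/mo: 45 payments (last £528.05); total interest £10,485.05.
Payments saved = 48 − 45 = 3.

3 fewer payments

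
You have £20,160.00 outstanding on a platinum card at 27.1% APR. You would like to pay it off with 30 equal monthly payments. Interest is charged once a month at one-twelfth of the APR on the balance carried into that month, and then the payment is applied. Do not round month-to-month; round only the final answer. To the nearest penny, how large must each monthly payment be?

£932.43

Monthly rate r = 27.1%/12 = 2.25833% = 0.0225833.
Level-payment amortization: P = B₀·r / (1 − (1+r)^(−n)) = 20160.00·0.0225833 / (1 − 1.02258^(−30)).
Denominator 1 − (1+r)^(−30) = 0.488272569.
P = 455.28 / 0.488272569 ≈ 932.43.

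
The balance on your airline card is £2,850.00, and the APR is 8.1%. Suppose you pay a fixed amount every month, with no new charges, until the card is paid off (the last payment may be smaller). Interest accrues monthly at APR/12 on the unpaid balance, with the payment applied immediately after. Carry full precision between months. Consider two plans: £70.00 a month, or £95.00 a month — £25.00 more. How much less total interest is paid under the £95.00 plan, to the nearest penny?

Monthly rate r = 8.1%/12 = 0.675% = 0.00675.
At £70.00/mo: n = ⌈−ln(1 − rB₀/P)/ln(1+r)⌉ = 48 payments (last £53.66); total interest = total paid − £2,850.00 = £493.66.
At £95.00/mo: 34 payments (last £60.40); total interest £345.40.
Interest saved = £493.66 − £345.40 = £148.26.

£148.26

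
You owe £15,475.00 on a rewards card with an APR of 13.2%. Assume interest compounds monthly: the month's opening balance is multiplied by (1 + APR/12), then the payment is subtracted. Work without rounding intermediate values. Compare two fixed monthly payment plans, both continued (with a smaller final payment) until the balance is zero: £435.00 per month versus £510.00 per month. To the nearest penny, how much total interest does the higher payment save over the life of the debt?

Monthly rate r = 13.2%/12 = 1.1% = 0.011.
At £435.00/mo: n = ⌈−ln(1 − rB₀/P)/ln(1+r)⌉ = 46 payments (last £166.30); total interest = total paid − £15,475.00 = £4,266.30.
At £510.00/mo: 38 payments (last £63.20); total interest £3,458.20.
Interest saved = £4,266.30 − £3,458.20 = £808.10.

£808.10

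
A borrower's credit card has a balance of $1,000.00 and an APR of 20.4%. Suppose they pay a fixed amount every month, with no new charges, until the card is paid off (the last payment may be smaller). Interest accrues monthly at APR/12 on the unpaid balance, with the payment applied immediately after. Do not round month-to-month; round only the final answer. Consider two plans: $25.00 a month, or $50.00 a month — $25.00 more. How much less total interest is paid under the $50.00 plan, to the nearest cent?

Monthly rate r = 20.4%/12 = 1.7% = 0.017.
At $25.00/mo: n = ⌈−ln(1 − rB₀/P)/ln(1+r)⌉ = 68 payments (last $14.89); total interest = total paid − $1,000.00 = $689.89.
At $50.00/mo: 25 payments (last $32.56); total interest $232.56.
Interest saved = $689.89 − $232.56 = $457.33.

$457.33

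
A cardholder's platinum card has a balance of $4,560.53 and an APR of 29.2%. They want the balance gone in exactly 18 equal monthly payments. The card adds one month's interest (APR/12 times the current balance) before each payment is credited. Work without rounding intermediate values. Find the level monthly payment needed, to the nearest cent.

Monthly rate r = 29.2%/12 = 2.43333% = 0.0243333.
Level-payment amortization: P = B₀·r / (1 − (1+r)^(−n)) = 4560.53·0.0243333 / (1 − 1.02433^(−18)).
Denominator 1 − (1+r)^(−18) = 0.351281176.
P = 110.973 / 0.351281176 ≈ 315.91.

$315.91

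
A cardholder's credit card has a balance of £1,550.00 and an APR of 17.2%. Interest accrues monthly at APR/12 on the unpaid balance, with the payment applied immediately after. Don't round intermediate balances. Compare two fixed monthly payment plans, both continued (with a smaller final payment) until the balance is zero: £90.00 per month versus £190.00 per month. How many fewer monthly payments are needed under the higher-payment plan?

11 fewer payments

Monthly rate r = 17.2%/12 = 1.43333% = 0.0143333.
At £90.00/mo: n = ⌈−ln(1 − rB₀/P)/ln(1+r)⌉ = 20 payments (last £82.85); total interest = total paid − £1,550.00 = £242.85.
At £190.00/mo: 9 payments (last £140.42); total interest £110.42.
Payments saved = 20 − 9 = 11.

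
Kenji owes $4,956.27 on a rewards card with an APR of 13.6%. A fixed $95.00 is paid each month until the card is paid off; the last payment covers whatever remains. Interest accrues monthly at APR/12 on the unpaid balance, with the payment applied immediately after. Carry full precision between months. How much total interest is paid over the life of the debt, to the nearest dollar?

$2,586

Monthly rate r = 13.6%/12 = 1.13333% = 0.0113333.
Payoff takes n = ⌈−ln(1 − rB₀/P)/ln(1+r)⌉ = ⌈79.392⌉ = 80 payments; the last is $37.33.
Total paid = 79·$95.00 + $37.33 = $7,542.33.
Total interest = total paid − principal = $7,542.33 − $4,956.27 = $2,586.06.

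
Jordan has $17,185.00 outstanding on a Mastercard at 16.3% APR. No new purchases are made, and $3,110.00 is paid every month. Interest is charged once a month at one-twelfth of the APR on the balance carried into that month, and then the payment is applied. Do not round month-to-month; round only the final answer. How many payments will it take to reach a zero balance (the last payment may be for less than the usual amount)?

Monthly rate r = 16.3%/12 = 1.35833% = 0.0135833.
Recurrence: B ← B·(1+r) − $3,110.00.
Month 1: interest $233.43; balance after payment $14,308.43.
Month 2: interest $194.36; balance after payment $11,392.79.
Month 3: interest $154.75; balance after payment $8,437.54.
Month 4: interest $114.61; balance after payment $5,442.15.
Month 5: interest $73.92; balance after payment $2,406.07.
Month 6: interest $32.68; balance after payment $0.00.

6 payments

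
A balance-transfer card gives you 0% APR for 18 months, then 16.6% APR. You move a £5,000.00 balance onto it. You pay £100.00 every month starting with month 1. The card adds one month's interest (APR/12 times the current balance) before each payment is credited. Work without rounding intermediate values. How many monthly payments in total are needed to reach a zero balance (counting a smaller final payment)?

Promo months 1–18 at r₀ = 0%/12 = 0; months 19+ at r₁ = 16.6%/12 = 0.0138333.
After month 18 (no interest yet): B = £5,000.00 − 18·£100.00 = £3,200.00.
Then at r₁ with £100.00/mo: n₂ = −ln(1 − r₁·B/P)/ln(1+r₁) ≈ 42.55 → 43 more payments.

61 months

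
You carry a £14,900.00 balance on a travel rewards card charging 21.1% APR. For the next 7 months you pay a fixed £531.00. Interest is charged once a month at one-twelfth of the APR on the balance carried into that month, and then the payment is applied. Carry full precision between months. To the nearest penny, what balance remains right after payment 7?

Monthly rate r = 21.1%/12 = 1.75833% = 0.0175833.
Each month: B ← B·(1+r) − £531.00.
Month 1: interest £261.99; balance after payment £14,630.99.
Month 2: interest £257.26; balance after payment £14,357.25.
Month 3: interest £252.45; balance after payment £14,078.70.
Month 4: interest £247.55; balance after payment £13,795.25.
Month 5: interest £242.57; balance after payment £13,506.82.
Month 6: interest £237.49; balance after payment £13,213.31.
Month 7: interest £232.33; balance after payment £12,914.65.

£12,914.65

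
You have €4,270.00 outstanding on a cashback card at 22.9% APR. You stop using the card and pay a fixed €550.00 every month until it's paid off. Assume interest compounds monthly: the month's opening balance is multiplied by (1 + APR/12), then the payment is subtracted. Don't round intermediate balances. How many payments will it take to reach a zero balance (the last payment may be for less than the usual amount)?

Monthly rate r = 22.9%/12 = 1.90833% = 0.0190833.
Recurrence: B ← B·(1+r) − €550.00.
Month 1: interest €81.49; balance after payment €3,801.49.
Month 2: interest €72.55; balance after payment €3,324.03.
Closed form: n = −ln(1 − rB₀/P)/ln(1+r) = −ln(0.85184)/ln(1.01908) ≈ 8.483, so the balance reaches zero during payment 9.

9 months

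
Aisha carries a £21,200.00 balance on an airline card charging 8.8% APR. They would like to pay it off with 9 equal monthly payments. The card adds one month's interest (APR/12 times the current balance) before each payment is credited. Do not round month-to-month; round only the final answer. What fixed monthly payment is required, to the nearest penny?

£2,442.77

Monthly rate r = 8.8%/12 = 0.733333% = 0.00733333.
Level-payment amortization: P = B₀·r / (1 − (1+r)^(−n)) = 21200.00·0.00733333 / (1 − 1.00733^(−9)).
Denominator 1 − (1+r)^(−9) = 0.0636436664.
P = 155.467 / 0.0636436664 ≈ 2442.77.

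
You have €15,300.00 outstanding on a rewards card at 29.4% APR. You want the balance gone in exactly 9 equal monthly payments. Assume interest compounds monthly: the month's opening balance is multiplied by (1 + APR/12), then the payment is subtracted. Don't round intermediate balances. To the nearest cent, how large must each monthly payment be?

€1,914.97

Monthly rate r = 29.4%/12 = 2.45% = 0.0245.
Level-payment amortization: P = B₀·r / (1 − (1+r)^(−n)) = 15300.00·0.0245 / (1 − 1.0245^(−9)).
Denominator 1 − (1+r)^(−9) = 0.195747656.
P = 374.85 / 0.195747656 ≈ 1914.97.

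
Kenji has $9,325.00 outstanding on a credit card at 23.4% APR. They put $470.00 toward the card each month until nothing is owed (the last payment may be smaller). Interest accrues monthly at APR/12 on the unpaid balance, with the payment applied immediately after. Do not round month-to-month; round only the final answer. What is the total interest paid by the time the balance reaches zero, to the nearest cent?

$2,581.77

Monthly rate r = 23.4%/12 = 1.95% = 0.0195.
Payoff takes n = ⌈−ln(1 − rB₀/P)/ln(1+r)⌉ = ⌈25.331⌉ = 26 payments; the last is $156.77.
Total paid = 25·$470.00 + $156.77 = $11,906.77.
Total interest = total paid − principal = $11,906.77 − $9,325.00 = $2,581.77.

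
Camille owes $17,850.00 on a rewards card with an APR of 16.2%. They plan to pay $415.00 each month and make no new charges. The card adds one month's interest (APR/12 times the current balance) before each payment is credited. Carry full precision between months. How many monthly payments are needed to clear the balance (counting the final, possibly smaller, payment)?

65 months

Monthly rate r = 16.2%/12 = 1.35% = 0.0135.
Recurrence: B ← B·(1+r) − $415.00.
Month 1: interest $240.97; balance after payment $17,675.97.
Month 2: interest $238.63; balance after payment $17,499.60.
Closed form: n = −ln(1 − rB₀/P)/ln(1+r) = −ln(0.41934)/ln(1.0135) ≈ 64.810, so the balance reaches zero during payment 65.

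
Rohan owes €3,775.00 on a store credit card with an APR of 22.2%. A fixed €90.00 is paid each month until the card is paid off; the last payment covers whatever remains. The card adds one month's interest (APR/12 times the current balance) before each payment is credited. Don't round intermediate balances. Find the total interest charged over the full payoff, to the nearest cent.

€3,570.08

Monthly rate r = 22.2%/12 = 1.85% = 0.0185.
Payoff takes n = ⌈−ln(1 − rB₀/P)/ln(1+r)⌉ = ⌈81.610⌉ = 82 payments; the last is €55.08.
Total paid = 81·€90.00 + €55.08 = €7,345.08.
Total interest = total paid − principal = €7,345.08 − €3,775.00 = €3,570.08.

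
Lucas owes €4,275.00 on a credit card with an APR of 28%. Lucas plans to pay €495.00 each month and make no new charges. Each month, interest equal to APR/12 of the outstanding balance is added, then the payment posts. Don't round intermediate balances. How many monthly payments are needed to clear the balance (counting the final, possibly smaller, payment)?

Monthly rate r = 28%/12 = 2.33333% = 0.0233333.
Recurrence: B ← B·(1+r) − €495.00.
Month 1: interest €99.75; balance after payment €3,879.75.
Month 2: interest €90.53; balance after payment €3,475.28.
Closed form: n = −ln(1 − rB₀/P)/ln(1+r) = −ln(0.79848)/ln(1.02333) ≈ 9.757, so the balance reaches zero during payment 10.

10 payments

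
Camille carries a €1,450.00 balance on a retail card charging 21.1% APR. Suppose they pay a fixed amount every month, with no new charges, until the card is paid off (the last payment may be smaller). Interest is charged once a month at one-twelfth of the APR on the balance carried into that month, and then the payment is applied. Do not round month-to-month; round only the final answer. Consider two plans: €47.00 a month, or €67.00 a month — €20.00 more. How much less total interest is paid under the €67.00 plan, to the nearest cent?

€267.43

Monthly rate r = 21.1%/12 = 1.75833% = 0.0175833.
At €47.00/mo: n = ⌈−ln(1 − rB₀/P)/ln(1+r)⌉ = 45 payments (last €40.38); total interest = total paid − €1,450.00 = €658.38.
At €67.00/mo: 28 payments (last €31.95); total interest €390.95.
Interest saved = €658.38 − €390.95 = €267.43.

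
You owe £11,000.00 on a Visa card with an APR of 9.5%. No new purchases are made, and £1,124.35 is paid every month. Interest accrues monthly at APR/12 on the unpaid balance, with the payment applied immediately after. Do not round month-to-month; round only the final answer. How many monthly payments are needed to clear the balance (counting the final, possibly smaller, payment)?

11 payments

Monthly rate r = 9.5%/12 = 0.791667% = 0.00791667.
Recurrence: B ← B·(1+r) − £1,124.35.
Month 1: interest £87.08; balance after payment £9,962.73.
Month 2: interest £78.87; balance after payment £8,917.25.
Closed form: n = −ln(1 − rB₀/P)/ln(1+r) = −ln(0.92255)/ln(1.00792) ≈ 10.223, so the balance reaches zero during payment 11.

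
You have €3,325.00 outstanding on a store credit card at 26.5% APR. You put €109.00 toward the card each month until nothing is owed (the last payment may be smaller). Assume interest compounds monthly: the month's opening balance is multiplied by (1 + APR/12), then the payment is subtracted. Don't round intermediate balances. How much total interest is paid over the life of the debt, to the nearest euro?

Monthly rate r = 26.5%/12 = 2.20833% = 0.0220833.
Payoff takes n = ⌈−ln(1 − rB₀/P)/ln(1+r)⌉ = ⌈51.264⌉ = 52 payments; the last is €29.02.
Total paid = 51·€109.00 + €29.02 = €5,588.02.
Total interest = total paid − principal = €5,588.02 − €3,325.00 = €2,263.02.

€2,263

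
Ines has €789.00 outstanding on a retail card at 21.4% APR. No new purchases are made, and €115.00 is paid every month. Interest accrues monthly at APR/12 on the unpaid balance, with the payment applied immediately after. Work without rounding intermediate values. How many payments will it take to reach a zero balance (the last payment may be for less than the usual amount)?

Monthly rate r = 21.4%/12 = 1.78333% = 0.0178333.
Recurrence: B ← B·(1+r) − €115.00.
Month 1: interest €14.07; balance after payment €688.07.
Month 2: interest €12.27; balance after payment €585.34.
Closed form: n = −ln(1 − rB₀/P)/ln(1+r) = −ln(0.87765)/ln(1.01783) ≈ 7.383, so the balance reaches zero during payment 8.

8 payments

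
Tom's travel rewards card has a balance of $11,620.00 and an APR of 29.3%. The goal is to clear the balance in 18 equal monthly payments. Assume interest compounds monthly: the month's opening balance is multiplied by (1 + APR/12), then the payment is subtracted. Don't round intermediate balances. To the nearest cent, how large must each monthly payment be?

$805.50

Monthly rate r = 29.3%/12 = 2.44167% = 0.0244167.
Level-payment amortization: P = B₀·r / (1 − (1+r)^(−n)) = 11620.00·0.0244167 / (1 − 1.02442^(−18)).
Denominator 1 − (1+r)^(−18) = 0.352230404.
P = 283.722 / 0.352230404 ≈ 805.50.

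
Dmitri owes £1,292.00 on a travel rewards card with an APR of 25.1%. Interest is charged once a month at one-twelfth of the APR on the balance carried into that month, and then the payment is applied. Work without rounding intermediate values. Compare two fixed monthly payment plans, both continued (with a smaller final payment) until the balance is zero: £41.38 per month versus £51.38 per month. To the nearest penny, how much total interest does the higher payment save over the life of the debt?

£263.42

Monthly rate r = 25.1%/12 = 2.09167% = 0.0209167.
At £41.38/mo: n = ⌈−ln(1 − rB₀/P)/ln(1+r)⌉ = 52 payments (last £5.86); total interest = total paid − £1,292.00 = £824.24.
At £51.38/mo: 37 payments (last £3.14); total interest £560.82.
Interest saved = £824.24 − £560.82 = £263.42.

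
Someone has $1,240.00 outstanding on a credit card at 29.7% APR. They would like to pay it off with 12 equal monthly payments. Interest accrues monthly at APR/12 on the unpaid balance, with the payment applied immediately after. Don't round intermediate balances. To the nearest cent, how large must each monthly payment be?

$120.70

Monthly rate r = 29.7%/12 = 2.475% = 0.02475.
Level-payment amortization: P = B₀·r / (1 − (1+r)^(−n)) = 1240.00·0.02475 / (1 − 1.02475^(−12)).
Denominator 1 − (1+r)^(−12) = 0.2542644.
P = 30.69 / 0.2542644 ≈ 120.70.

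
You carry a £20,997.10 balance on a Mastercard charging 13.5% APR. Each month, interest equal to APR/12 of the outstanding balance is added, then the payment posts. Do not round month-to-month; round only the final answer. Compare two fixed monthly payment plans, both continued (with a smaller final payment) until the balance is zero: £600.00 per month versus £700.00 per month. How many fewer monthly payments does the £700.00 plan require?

Monthly rate r = 13.5%/12 = 1.125% = 0.01125.
At £600.00/mo: n = ⌈−ln(1 − rB₀/P)/ln(1+r)⌉ = 45 payments (last £437.07); total interest = total paid − £20,997.10 = £5,839.97.
At £700.00/mo: 37 payments (last £559.12); total interest £4,762.02.
Payments saved = 45 − 37 = 8.

8 fewer payments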